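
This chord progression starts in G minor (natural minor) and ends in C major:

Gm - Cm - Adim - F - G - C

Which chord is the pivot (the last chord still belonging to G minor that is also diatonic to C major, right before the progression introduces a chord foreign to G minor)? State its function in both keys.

Chords diatonic to G minor: Gm, Adim, Bb, Cm, Dm, Eb, F.
Reading the progression, the first chord not in that set is G, so the modulation leaves G minor there.
The chord immediately before G is F, which is diatonic to both keys: VII in G minor and IV in C major.

F — VII in G minor, IV in C major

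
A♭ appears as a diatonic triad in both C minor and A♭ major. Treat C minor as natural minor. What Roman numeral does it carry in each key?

VI in C minor; I in A♭ major

The scale of C minor (natural minor) is C D E♭ F G A♭ B♭; A♭ is degree 6, and the triad built there (A♭-C-E♭) is major, so it is VI.
The scale of A♭ major is A♭ B♭ C D♭ E♭ F G; A♭ is degree 1, and the triad built there (A♭-C-E♭) is major, so it is I.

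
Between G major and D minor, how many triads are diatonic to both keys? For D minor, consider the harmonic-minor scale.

0

Diatonic triads of G major: G (I), Am (ii), Bm (iii), C (IV), D (V), Em (vi), F#dim (vii°).
Diatonic triads of D minor (harmonic minor): Dm (i), Edim (ii°), Faug (III+), Gm (iv), A (V), Bb (VI), C#dim (vii°).
No triad has the same root and quality in both keys.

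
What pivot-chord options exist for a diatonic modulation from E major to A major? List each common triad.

E, F#m, A, C#m

Triads in E major: E (I), F#m (ii), G#m (iii), A (IV), B (V), C#m (vi), D#dim (vii°).
Triads in A major: A (I), Bm (ii), C#m (iii), D (IV), E (V), F#m (vi), G#dim (vii°).
Shared triads with their functions: E (I in E major, V in A major); F#m (ii in E major, vi in A major); A (IV in E major, I in A major); C#m (vi in E major, iii in A major).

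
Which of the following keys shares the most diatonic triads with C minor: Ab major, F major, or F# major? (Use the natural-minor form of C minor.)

Triads of C minor (natural minor): Cm (i), Ddim (ii°), Eb (III), Fm (iv), Gm (v), Ab (VI), Bb (VII).
Ab major shares 4: Cm, Eb, Fm, Ab.
F major shares 2: Gm, Bb.
F# major shares 0: none.
The most common triads (4) are shared with Ab major.

Ab major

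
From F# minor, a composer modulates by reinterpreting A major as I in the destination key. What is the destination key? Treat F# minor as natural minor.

A major

The numeral I denotes a major triad on scale degree 1. With A on degree 1, the tonic of the new key is A.
Degree 1 carries a major triad in major keys, so the destination is A major.
Check: the diatonic triads of A major are A (I), Bm (ii), C#m (iii), D (IV), E (V), F#m (vi), G#dim (vii°) — A major is indeed I.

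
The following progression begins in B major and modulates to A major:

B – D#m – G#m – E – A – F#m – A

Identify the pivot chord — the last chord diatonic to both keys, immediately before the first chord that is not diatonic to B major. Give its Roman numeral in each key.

E — IV in B major, V in A major

Chords diatonic to B major: B, C#m, D#m, E, F#, G#m, A#dim.
Reading the progression, the first chord not in that set is A, so the modulation leaves B major there.
The chord immediately before A is E, which is diatonic to both keys: IV in B major and V in A major.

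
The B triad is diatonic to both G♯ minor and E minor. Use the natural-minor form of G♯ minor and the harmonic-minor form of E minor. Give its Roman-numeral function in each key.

The scale of G♯ minor (natural minor) is G♯ A♯ B C♯ D♯ E F♯; B is degree 3, and the triad built there (B-D♯-F♯) is major, so it is III.
The scale of E minor (harmonic minor) is E F♯ G A B C D♯; B is degree 5, and the triad built there (B-D♯-F♯) is major, so it is V.

III in G♯ minor; V in E minor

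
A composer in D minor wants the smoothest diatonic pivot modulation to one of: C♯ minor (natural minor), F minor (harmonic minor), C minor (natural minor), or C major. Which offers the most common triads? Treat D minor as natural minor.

Triads of D minor (natural minor): Dm (i), Edim (ii°), F (III), Gm (iv), Am (v), B♭ (VI), C (VII).
C♯ minor (natural minor) shares 0: none.
F minor (harmonic minor) shares 2: Edim, C.
C minor (natural minor) shares 2: Gm, B♭.
C major shares 4: Dm, F, Am, C.
The most common triads (4) are shared with C major.

C major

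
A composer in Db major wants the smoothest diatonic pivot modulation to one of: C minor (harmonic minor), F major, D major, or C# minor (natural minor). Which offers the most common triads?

Triads of Db major: Db (I), Ebm (ii), Fm (iii), Gb (IV), Ab (V), Bbm (vi), Cdim (vii°).
C minor (harmonic minor) shares 2: Fm, Ab.
F major shares 0: none.
D major shares 0: none.
C# minor (natural minor) shares 0: none.
The most common triads (2) are shared with C minor.

C minor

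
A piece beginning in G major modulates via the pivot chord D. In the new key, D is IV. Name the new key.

The numeral IV denotes a major triad on scale degree 4. With D on degree 4, the tonic of the new key is A.
Degree 4 carries a major triad in major keys, so the destination is A major.
Check: the diatonic triads of A major are A (I), Bm (ii), C♯m (iii), D (IV), E (V), F♯m (vi), G♯dim (vii°) — D is indeed IV.

A major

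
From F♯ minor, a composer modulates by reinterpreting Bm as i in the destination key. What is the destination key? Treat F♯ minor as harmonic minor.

The numeral i denotes a minor triad on scale degree 1. With B on degree 1, the tonic of the new key is B.
Degree 1 carries a minor triad in minor keys, so the destination is B minor.
Check: the diatonic triads of B minor (natural minor) are Bm (i), C♯dim (ii°), D (III), Em (iv), F♯m (v), G (VI), A (VII) — Bm is indeed i.

B minor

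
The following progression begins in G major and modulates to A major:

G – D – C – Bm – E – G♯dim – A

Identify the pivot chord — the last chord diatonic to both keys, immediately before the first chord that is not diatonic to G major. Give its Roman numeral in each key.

Bm — iii in G major, ii in A major

Chords diatonic to G major: G, Am, Bm, C, D, Em, F♯dim.
Reading the progression, the first chord not in that set is E, so the modulation leaves G major there.
The chord immediately before E is Bm, which is diatonic to both keys: iii in G major and ii in A major.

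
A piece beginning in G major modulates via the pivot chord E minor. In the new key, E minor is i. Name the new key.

E minor

The numeral i denotes a minor triad on scale degree 1. With E on degree 1, the tonic of the new key is E.
Degree 1 carries a minor triad in minor keys, so the destination is E minor.
Check: the diatonic triads of E minor (natural minor) are Em (i), F♯dim (ii°), G (III), Am (iv), Bm (v), C (VI), D (VII) — E minor is indeed i.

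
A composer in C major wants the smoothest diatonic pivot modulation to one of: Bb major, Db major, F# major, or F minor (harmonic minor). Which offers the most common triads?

Triads of C major: C major (I), D minor (ii), E minor (iii), F major (IV), G major (V), A minor (vi), B diminished (vii°).
Bb major shares 2: Dm, F.
Db major shares 0: none.
F# major shares 0: none.
F minor (harmonic minor) shares 1: C.
The most common triads (2) are shared with Bb major.

Bb major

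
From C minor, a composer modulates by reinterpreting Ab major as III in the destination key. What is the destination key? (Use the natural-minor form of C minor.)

The numeral III denotes a major triad on scale degree 3. With Ab on degree 3, the tonic of the new key is F.
Degree 3 carries a major triad in natural-minor keys, so the destination is F minor.
Check: the diatonic triads of F minor (natural minor) are Fm (i), Gdim (ii°), Ab (III), Bbm (iv), Cm (v), Db (VI), Eb (VII) — Ab major is indeed III.

F minor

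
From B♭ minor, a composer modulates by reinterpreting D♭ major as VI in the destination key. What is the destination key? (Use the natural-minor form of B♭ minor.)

F minor

The numeral VI denotes a major triad on scale degree 6. With D♭ on degree 6, the tonic of the new key is F.
Degree 6 carries a major triad in minor keys, so the destination is F minor.
Check: the diatonic triads of F minor (natural minor) are Fm (i), Gdim (ii°), A♭ (III), B♭m (iv), Cm (v), D♭ (VI), E♭ (VII) — D♭ major is indeed VI.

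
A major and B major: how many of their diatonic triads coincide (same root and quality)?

2

Diatonic triads of A major: A (I), Bm (ii), C♯m (iii), D (IV), E (V), F♯m (vi), G♯dim (vii°).
Diatonic triads of B major: B (I), C♯m (ii), D♯m (iii), E (IV), F♯ (V), G♯m (vi), A♯dim (vii°).
Matching root and quality in both lists: C♯m, E.
That gives 2 common triads.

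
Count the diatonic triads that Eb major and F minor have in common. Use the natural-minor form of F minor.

4

Diatonic triads of Eb major: Eb (I), Fm (ii), Gm (iii), Ab (IV), Bb (V), Cm (vi), Ddim (vii°).
Diatonic triads of F minor (natural minor): Fm (i), Gdim (ii°), Ab (III), Bbm (iv), Cm (v), Db (VI), Eb (VII).
Matching root and quality in both lists: Eb, Fm, Ab, Cm.
That gives 4 common triads.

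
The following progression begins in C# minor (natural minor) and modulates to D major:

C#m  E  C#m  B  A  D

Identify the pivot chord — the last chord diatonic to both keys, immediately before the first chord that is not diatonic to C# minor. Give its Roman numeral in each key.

Chords diatonic to C# minor: C#m, D#dim, E, F#m, G#m, A, B.
Reading the progression, the first chord not in that set is D, so the modulation leaves C# minor there.
The chord immediately before D is A, which is diatonic to both keys: VI in C# minor and V in D major.

A — VI in C# minor, V in D major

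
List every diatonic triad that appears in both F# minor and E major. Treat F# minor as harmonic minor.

F#m

Triads in F# minor (harmonic minor): F#m (i), G#dim (ii°), Aaug (III+), Bm (iv), C# (V), D (VI), E#dim (vii°).
Triads in E major: E (I), F#m (ii), G#m (iii), A (IV), B (V), C#m (vi), D#dim (vii°).
Shared triads with their functions: F#m (i in F# minor, ii in E major).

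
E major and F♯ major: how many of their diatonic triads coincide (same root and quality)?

Diatonic triads of E major: E major (I), F♯ minor (ii), G♯ minor (iii), A major (IV), B major (V), C♯ minor (vi), D♯ diminished (vii°).
Diatonic triads of F♯ major: F♯ major (I), G♯ minor (ii), A♯ minor (iii), B major (IV), C♯ major (V), D♯ minor (vi), E♯ diminished (vii°).
Matching root and quality in both lists: G♯ minor, B major.
That gives 2 common triads.

2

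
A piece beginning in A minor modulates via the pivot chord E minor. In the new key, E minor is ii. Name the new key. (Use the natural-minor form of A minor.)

D major

The numeral ii denotes a minor triad on scale degree 2. With E on degree 2, the tonic of the new key is D.
Degree 2 carries a minor triad in major keys, so the destination is D major.
Check: the diatonic triads of D major are D (I), Em (ii), F#m (iii), G (IV), A (V), Bm (vi), C#dim (vii°) — E minor is indeed ii.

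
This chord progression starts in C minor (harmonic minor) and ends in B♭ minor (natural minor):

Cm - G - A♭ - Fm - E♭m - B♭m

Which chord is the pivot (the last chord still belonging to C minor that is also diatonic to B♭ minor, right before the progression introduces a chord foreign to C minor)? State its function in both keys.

Fm — iv in C minor, v in B♭ minor

Chords diatonic to C minor: Cm, Ddim, E♭aug, Fm, G, A♭, Bdim.
Reading the progression, the first chord not in that set is E♭m, so the modulation leaves C minor there.
The chord immediately before E♭m is Fm, which is diatonic to both keys: iv in C minor and v in B♭ minor.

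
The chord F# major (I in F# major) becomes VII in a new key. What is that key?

G# minor

The numeral VII denotes a major triad on scale degree 7. With F# on degree 7, the tonic of the new key is G#.
Degree 7 carries a major triad in natural-minor keys, so the destination is G# minor.
Check: the diatonic triads of G# minor (natural minor) are G#m (i), A#dim (ii°), B (III), C#m (iv), D#m (v), E (VI), F# (VII) — F# major is indeed VII.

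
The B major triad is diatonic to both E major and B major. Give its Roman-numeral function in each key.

The scale of E major is E F# G# A B C# D#; B is degree 5, and the triad built there (B-D#-F#) is major, so it is V.
The scale of B major is B C# D# E F# G# A#; B is degree 1, and the triad built there (B-D#-F#) is major, so it is I.

V in E major; I in B major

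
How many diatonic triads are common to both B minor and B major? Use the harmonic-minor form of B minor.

Diatonic triads of B minor (harmonic minor): Bm (i), C♯dim (ii°), Daug (III+), Em (iv), F♯ (V), G (VI), A♯dim (vii°).
Diatonic triads of B major: B (I), C♯m (ii), D♯m (iii), E (IV), F♯ (V), G♯m (vi), A♯dim (vii°).
Matching root and quality in both lists: F♯, A♯dim.
That gives 2 common triads.

2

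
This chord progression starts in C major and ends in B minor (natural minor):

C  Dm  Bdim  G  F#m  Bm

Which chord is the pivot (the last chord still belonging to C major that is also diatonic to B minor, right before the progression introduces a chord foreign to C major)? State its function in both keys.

G — V in C major, VI in B minor

Chords diatonic to C major: C, Dm, Em, F, G, Am, Bdim.
Reading the progression, the first chord not in that set is F#m, so the modulation leaves C major there.
The chord immediately before F#m is G, which is diatonic to both keys: V in C major and VI in B minor.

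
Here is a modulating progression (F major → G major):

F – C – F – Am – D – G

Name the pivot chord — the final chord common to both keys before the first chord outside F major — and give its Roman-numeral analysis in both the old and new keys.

Am — iii in F major, ii in G major

Chords diatonic to F major: F, Gm, Am, Bb, C, Dm, Edim.
Reading the progression, the first chord not in that set is D, so the modulation leaves F major there.
The chord immediately before D is Am, which is diatonic to both keys: iii in F major and ii in G major.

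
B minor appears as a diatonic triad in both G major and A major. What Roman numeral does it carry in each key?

The scale of G major is G A B C D E F#; B is degree 3, and the triad built there (B-D-F#) is minor, so it is iii.
The scale of A major is A B C# D E F# G#; B is degree 2, and the triad built there (B-D-F#) is minor, so it is ii.

iii in G major; ii in A major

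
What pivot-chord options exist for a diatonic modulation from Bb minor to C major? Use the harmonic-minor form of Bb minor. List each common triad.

F

Triads in Bb minor (harmonic minor): Bbm (i), Cdim (ii°), Dbaug (III+), Ebm (iv), F (V), Gb (VI), Adim (vii°).
Triads in C major: C (I), Dm (ii), Em (iii), F (IV), G (V), Am (vi), Bdim (vii°).
Shared triads with their functions: F (V in Bb minor, IV in C major).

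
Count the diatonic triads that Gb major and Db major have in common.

Diatonic triads of Gb major: Gb (I), Abm (ii), Bbm (iii), Cb (IV), Db (V), Ebm (vi), Fdim (vii°).
Diatonic triads of Db major: Db (I), Ebm (ii), Fm (iii), Gb (IV), Ab (V), Bbm (vi), Cdim (vii°).
Matching root and quality in both lists: Gb, Bbm, Db, Ebm.
That gives 4 common triads.

4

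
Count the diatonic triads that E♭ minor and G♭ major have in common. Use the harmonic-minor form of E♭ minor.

Diatonic triads of E♭ minor (harmonic minor): E♭ minor (i), F diminished (ii°), G♭ augmented (III+), A♭ minor (iv), B♭ major (V), C♭ major (VI), D diminished (vii°).
Diatonic triads of G♭ major: G♭ major (I), A♭ minor (ii), B♭ minor (iii), C♭ major (IV), D♭ major (V), E♭ minor (vi), F diminished (vii°).
Matching root and quality in both lists: E♭ minor, F diminished, A♭ minor, C♭ major.
That gives 4 common triads.

4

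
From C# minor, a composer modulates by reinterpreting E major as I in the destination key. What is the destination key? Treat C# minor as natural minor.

The numeral I denotes a major triad on scale degree 1. With E on degree 1, the tonic of the new key is E.
Degree 1 carries a major triad in major keys, so the destination is E major.
Check: the diatonic triads of E major are E (I), F#m (ii), G#m (iii), A (IV), B (V), C#m (vi), D#dim (vii°) — E major is indeed I.

E major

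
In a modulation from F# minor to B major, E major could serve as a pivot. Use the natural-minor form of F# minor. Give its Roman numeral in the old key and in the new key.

The scale of F# minor (natural minor) is F# G# A B C# D E; E is degree 7, and the triad built there (E-G#-B) is major, so it is VII.
The scale of B major is B C# D# E F# G# A#; E is degree 4, and the triad built there (E-G#-B) is major, so it is IV.

VII in F# minor; IV in B major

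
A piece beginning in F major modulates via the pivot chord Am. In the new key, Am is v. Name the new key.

The numeral v denotes a minor triad on scale degree 5. With A on degree 5, the tonic of the new key is D.
Degree 5 carries a minor triad in natural-minor keys, so the destination is D minor.
Check: the diatonic triads of D minor (natural minor) are Dm (i), Edim (ii°), F (III), Gm (iv), Am (v), B♭ (VI), C (VII) — Am is indeed v.

D minor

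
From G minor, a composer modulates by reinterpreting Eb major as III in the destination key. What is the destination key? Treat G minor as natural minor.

The numeral III denotes a major triad on scale degree 3. With Eb on degree 3, the tonic of the new key is C.
Degree 3 carries a major triad in natural-minor keys, so the destination is C minor.
Check: the diatonic triads of C minor (natural minor) are Cm (i), Ddim (ii°), Eb (III), Fm (iv), Gm (v), Ab (VI), Bb (VII) — Eb major is indeed III.

C minor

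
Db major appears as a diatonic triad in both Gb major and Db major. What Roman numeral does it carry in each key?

V in Gb major; I in Db major

The scale of Gb major is Gb Ab Bb Cb Db Eb F; Db is degree 5, and the triad built there (Db-F-Ab) is major, so it is V.
The scale of Db major is Db Eb F Gb Ab Bb C; Db is degree 1, and the triad built there (Db-F-Ab) is major, so it is I.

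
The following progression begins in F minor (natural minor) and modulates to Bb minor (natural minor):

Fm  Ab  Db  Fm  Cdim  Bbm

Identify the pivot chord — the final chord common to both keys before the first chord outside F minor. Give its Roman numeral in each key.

Fm — i in F minor, v in Bb minor

Chords diatonic to F minor: Fm, Gdim, Ab, Bbm, Cm, Db, Eb.
Reading the progression, the first chord not in that set is Cdim, so the modulation leaves F minor there.
The chord immediately before Cdim is Fm, which is diatonic to both keys: i in F minor and v in Bb minor.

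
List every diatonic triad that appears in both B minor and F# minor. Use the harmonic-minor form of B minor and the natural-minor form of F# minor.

Bm

Triads in B minor (harmonic minor): B minor (i), C# diminished (ii°), D augmented (III+), E minor (iv), F# major (V), G major (VI), A# diminished (vii°).
Triads in F# minor (natural minor): F# minor (i), G# diminished (ii°), A major (III), B minor (iv), C# minor (v), D major (VI), E major (VII).
Shared triads with their functions: B minor (i in B minor, iv in F# minor).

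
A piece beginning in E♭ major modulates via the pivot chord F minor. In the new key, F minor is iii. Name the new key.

D♭ major

The numeral iii denotes a minor triad on scale degree 3. With F on degree 3, the tonic of the new key is D♭.
Degree 3 carries a minor triad in major keys, so the destination is D♭ major.
Check: the diatonic triads of D♭ major are D♭ (I), E♭m (ii), Fm (iii), G♭ (IV), A♭ (V), B♭m (vi), Cdim (vii°) — F minor is indeed iii.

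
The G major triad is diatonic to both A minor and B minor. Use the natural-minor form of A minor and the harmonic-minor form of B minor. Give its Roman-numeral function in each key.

The scale of A minor (natural minor) is A B C D E F G; G is degree 7, and the triad built there (G-B-D) is major, so it is VII.
The scale of B minor (harmonic minor) is B C♯ D E F♯ G A♯; G is degree 6, and the triad built there (G-B-D) is major, so it is VI.

VII in A minor; VI in B minor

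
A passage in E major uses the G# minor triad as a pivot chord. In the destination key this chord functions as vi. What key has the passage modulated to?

The numeral vi denotes a minor triad on scale degree 6. With G# on degree 6, the tonic of the new key is B.
Degree 6 carries a minor triad in major keys, so the destination is B major.
Check: the diatonic triads of B major are B (I), C#m (ii), D#m (iii), E (IV), F# (V), G#m (vi), A#dim (vii°) — G# minor is indeed vi.

B major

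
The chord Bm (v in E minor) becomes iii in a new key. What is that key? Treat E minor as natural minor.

G major

The numeral iii denotes a minor triad on scale degree 3. With B on degree 3, the tonic of the new key is G.
Degree 3 carries a minor triad in major keys, so the destination is G major.
Check: the diatonic triads of G major are G (I), Am (ii), Bm (iii), C (IV), D (V), Em (vi), F#dim (vii°) — Bm is indeed iii.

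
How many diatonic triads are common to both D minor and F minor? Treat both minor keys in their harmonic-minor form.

1

Diatonic triads of D minor (harmonic minor): Dm (i), Edim (ii°), Faug (III+), Gm (iv), A (V), Bb (VI), C#dim (vii°).
Diatonic triads of F minor (harmonic minor): Fm (i), Gdim (ii°), Abaug (III+), Bbm (iv), C (V), Db (VI), Edim (vii°).
Matching root and quality in both lists: Edim.
That gives 1 common triad.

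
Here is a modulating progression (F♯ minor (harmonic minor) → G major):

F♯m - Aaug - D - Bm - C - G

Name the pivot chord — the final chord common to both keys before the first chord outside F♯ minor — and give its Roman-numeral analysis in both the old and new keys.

Chords diatonic to F♯ minor: F♯m, G♯dim, Aaug, Bm, C♯, D, E♯dim.
Reading the progression, the first chord not in that set is C, so the modulation leaves F♯ minor there.
The chord immediately before C is Bm, which is diatonic to both keys: iv in F♯ minor and iii in G major.

Bm — iv in F♯ minor, iii in G major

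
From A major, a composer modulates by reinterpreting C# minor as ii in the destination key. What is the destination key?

B major

The numeral ii denotes a minor triad on scale degree 2. With C# on degree 2, the tonic of the new key is B.
Degree 2 carries a minor triad in major keys, so the destination is B major.
Check: the diatonic triads of B major are B (I), C#m (ii), D#m (iii), E (IV), F# (V), G#m (vi), A#dim (vii°) — C# minor is indeed ii.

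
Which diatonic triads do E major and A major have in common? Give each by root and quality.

Triads in E major: E (I), F♯m (ii), G♯m (iii), A (IV), B (V), C♯m (vi), D♯dim (vii°).
Triads in A major: A (I), Bm (ii), C♯m (iii), D (IV), E (V), F♯m (vi), G♯dim (vii°).
Shared triads with their functions: E (I in E major, V in A major); F♯m (ii in E major, vi in A major); A (IV in E major, I in A major); C♯m (vi in E major, iii in A major).

E, F♯m, A, C♯m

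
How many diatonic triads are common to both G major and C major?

Diatonic triads of G major: G (I), Am (ii), Bm (iii), C (IV), D (V), Em (vi), F#dim (vii°).
Diatonic triads of C major: C (I), Dm (ii), Em (iii), F (IV), G (V), Am (vi), Bdim (vii°).
Matching root and quality in both lists: G, Am, C, Em.
That gives 4 common triads.

4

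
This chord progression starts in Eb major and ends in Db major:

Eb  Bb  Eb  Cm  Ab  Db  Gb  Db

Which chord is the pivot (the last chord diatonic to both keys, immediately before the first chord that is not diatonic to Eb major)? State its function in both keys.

Chords diatonic to Eb major: Eb, Fm, Gm, Ab, Bb, Cm, Ddim.
Reading the progression, the first chord not in that set is Db, so the modulation leaves Eb major there.
The chord immediately before Db is Ab, which is diatonic to both keys: IV in Eb major and V in Db major.

Ab — IV in Eb major, V in Db major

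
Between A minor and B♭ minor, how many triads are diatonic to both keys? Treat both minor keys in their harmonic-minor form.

Diatonic triads of A minor (harmonic minor): Am (i), Bdim (ii°), Caug (III+), Dm (iv), E (V), F (VI), G♯dim (vii°).
Diatonic triads of B♭ minor (harmonic minor): B♭m (i), Cdim (ii°), D♭aug (III+), E♭m (iv), F (V), G♭ (VI), Adim (vii°).
Matching root and quality in both lists: F.
That gives 1 common triad.

1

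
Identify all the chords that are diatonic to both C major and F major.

Triads in C major: C (I), Dm (ii), Em (iii), F (IV), G (V), Am (vi), Bdim (vii°).
Triads in F major: F (I), Gm (ii), Am (iii), B♭ (IV), C (V), Dm (vi), Edim (vii°).
Shared triads with their functions: C (I in C major, V in F major); Dm (ii in C major, vi in F major); F (IV in C major, I in F major); Am (vi in C major, iii in F major).

C, Dm, F, Am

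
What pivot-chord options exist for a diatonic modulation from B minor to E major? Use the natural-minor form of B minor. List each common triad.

F#m, A

Triads in B minor (natural minor): Bm (i), C#dim (ii°), D (III), Em (iv), F#m (v), G (VI), A (VII).
Triads in E major: E (I), F#m (ii), G#m (iii), A (IV), B (V), C#m (vi), D#dim (vii°).
Shared triads with their functions: F#m (v in B minor, ii in E major); A (VII in B minor, IV in E major).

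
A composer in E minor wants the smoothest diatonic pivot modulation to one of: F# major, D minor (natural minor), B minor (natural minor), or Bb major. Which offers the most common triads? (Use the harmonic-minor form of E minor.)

Triads of E minor (harmonic minor): Em (i), F#dim (ii°), Gaug (III+), Am (iv), B (V), C (VI), D#dim (vii°).
F# major shares 1: B.
D minor (natural minor) shares 2: Am, C.
B minor (natural minor) shares 1: Em.
Bb major shares 0: none.
The most common triads (2) are shared with D minor.

D minor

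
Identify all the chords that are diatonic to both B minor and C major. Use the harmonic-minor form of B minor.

Triads in B minor (harmonic minor): B minor (i), C# diminished (ii°), D augmented (III+), E minor (iv), F# major (V), G major (VI), A# diminished (vii°).
Triads in C major: C major (I), D minor (ii), E minor (iii), F major (IV), G major (V), A minor (vi), B diminished (vii°).
Shared triads with their functions: E minor (iv in B minor, iii in C major); G major (VI in B minor, V in C major).

Em, G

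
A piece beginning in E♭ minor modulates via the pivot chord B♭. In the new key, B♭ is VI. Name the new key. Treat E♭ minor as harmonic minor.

The numeral VI denotes a major triad on scale degree 6. With B♭ on degree 6, the tonic of the new key is D.
Degree 6 carries a major triad in minor keys, so the destination is D minor.
Check: the diatonic triads of D minor (natural minor) are Dm (i), Edim (ii°), F (III), Gm (iv), Am (v), B♭ (VI), C (VII) — B♭ is indeed VI.

D minor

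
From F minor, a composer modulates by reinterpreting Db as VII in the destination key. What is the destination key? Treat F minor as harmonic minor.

The numeral VII denotes a major triad on scale degree 7. With Db on degree 7, the tonic of the new key is Eb.
Degree 7 carries a major triad in natural-minor keys, so the destination is Eb minor.
Check: the diatonic triads of Eb minor (natural minor) are Ebm (i), Fdim (ii°), Gb (III), Abm (iv), Bbm (v), Cb (VI), Db (VII) — Db is indeed VII.

Eb minor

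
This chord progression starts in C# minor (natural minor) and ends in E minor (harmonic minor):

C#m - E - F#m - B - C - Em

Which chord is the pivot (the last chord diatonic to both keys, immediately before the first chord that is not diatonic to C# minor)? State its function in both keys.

Chords diatonic to C# minor: C#m, D#dim, E, F#m, G#m, A, B.
Reading the progression, the first chord not in that set is C, so the modulation leaves C# minor there.
The chord immediately before C is B, which is diatonic to both keys: VII in C# minor and V in E minor.

B — VII in C# minor, V in E minor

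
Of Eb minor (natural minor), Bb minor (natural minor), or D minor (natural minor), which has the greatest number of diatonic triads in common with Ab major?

Triads of Ab major: Ab (I), Bbm (ii), Cm (iii), Db (IV), Eb (V), Fm (vi), Gdim (vii°).
Eb minor (natural minor) shares 2: Bbm, Db.
Bb minor (natural minor) shares 4: Ab, Bbm, Db, Fm.
D minor (natural minor) shares 0: none.
The most common triads (4) are shared with Bb minor.

Bb minor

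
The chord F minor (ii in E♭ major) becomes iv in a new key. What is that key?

The numeral iv denotes a minor triad on scale degree 4. With F on degree 4, the tonic of the new key is C.
Degree 4 carries a minor triad in minor keys, so the destination is C minor.
Check: the diatonic triads of C minor (natural minor) are Cm (i), Ddim (ii°), E♭ (III), Fm (iv), Gm (v), A♭ (VI), B♭ (VII) — F minor is indeed iv.

C minor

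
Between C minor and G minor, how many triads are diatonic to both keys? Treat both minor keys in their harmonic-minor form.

1

Diatonic triads of C minor (harmonic minor): Cm (i), Ddim (ii°), Ebaug (III+), Fm (iv), G (V), Ab (VI), Bdim (vii°).
Diatonic triads of G minor (harmonic minor): Gm (i), Adim (ii°), Bbaug (III+), Cm (iv), D (V), Eb (VI), F#dim (vii°).
Matching root and quality in both lists: Cm.
That gives 1 common triad.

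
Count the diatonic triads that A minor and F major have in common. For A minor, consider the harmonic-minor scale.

Diatonic triads of A minor (harmonic minor): A minor (i), B diminished (ii°), C augmented (III+), D minor (iv), E major (V), F major (VI), G♯ diminished (vii°).
Diatonic triads of F major: F major (I), G minor (ii), A minor (iii), B♭ major (IV), C major (V), D minor (vi), E diminished (vii°).
Matching root and quality in both lists: A minor, D minor, F major.
That gives 3 common triads.

3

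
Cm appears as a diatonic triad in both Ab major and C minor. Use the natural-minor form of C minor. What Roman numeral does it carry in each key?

iii in Ab major; i in C minor

The scale of Ab major is Ab Bb C Db Eb F G; C is degree 3, and the triad built there (C-Eb-G) is minor, so it is iii.
The scale of C minor (natural minor) is C D Eb F G Ab Bb; C is degree 1, and the triad built there (C-Eb-G) is minor, so it is i.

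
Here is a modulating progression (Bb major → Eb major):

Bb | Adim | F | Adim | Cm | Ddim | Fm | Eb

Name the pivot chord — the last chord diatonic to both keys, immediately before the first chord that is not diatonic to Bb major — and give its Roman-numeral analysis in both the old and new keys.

Cm — ii in Bb major, vi in Eb major

Chords diatonic to Bb major: Bb, Cm, Dm, Eb, F, Gm, Adim.
Reading the progression, the first chord not in that set is Ddim, so the modulation leaves Bb major there.
The chord immediately before Ddim is Cm, which is diatonic to both keys: ii in Bb major and vi in Eb major.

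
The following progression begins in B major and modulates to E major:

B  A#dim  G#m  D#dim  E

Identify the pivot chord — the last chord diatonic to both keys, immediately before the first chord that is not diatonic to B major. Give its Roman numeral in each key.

G#m — vi in B major, iii in E major

Chords diatonic to B major: B, C#m, D#m, E, F#, G#m, A#dim.
Reading the progression, the first chord not in that set is D#dim, so the modulation leaves B major there.
The chord immediately before D#dim is G#m, which is diatonic to both keys: vi in B major and iii in E major.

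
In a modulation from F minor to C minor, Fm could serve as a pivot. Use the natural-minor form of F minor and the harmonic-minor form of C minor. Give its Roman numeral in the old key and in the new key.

The scale of F minor (natural minor) is F G Ab Bb C Db Eb; F is degree 1, and the triad built there (F-Ab-C) is minor, so it is i.
The scale of C minor (harmonic minor) is C D Eb F G Ab B; F is degree 4, and the triad built there (F-Ab-C) is minor, so it is iv.

i in F minor; iv in C minor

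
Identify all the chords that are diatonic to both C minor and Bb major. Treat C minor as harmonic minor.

Cm

Triads in C minor (harmonic minor): Cm (i), Ddim (ii°), Ebaug (III+), Fm (iv), G (V), Ab (VI), Bdim (vii°).
Triads in Bb major: Bb (I), Cm (ii), Dm (iii), Eb (IV), F (V), Gm (vi), Adim (vii°).
Shared triads with their functions: Cm (i in C minor, ii in Bb major).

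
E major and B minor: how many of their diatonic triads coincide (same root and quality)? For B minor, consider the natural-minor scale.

Diatonic triads of E major: E major (I), F# minor (ii), G# minor (iii), A major (IV), B major (V), C# minor (vi), D# diminished (vii°).
Diatonic triads of B minor (natural minor): B minor (i), C# diminished (ii°), D major (III), E minor (iv), F# minor (v), G major (VI), A major (VII).
Matching root and quality in both lists: F# minor, A major.
That gives 2 common triads.

2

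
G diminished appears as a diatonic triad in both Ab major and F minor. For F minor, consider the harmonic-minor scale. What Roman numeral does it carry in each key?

vii° in Ab major; ii° in F minor

The scale of Ab major is Ab Bb C Db Eb F G; G is degree 7, and the triad built there (G-Bb-Db) is diminished, so it is vii°.
The scale of F minor (harmonic minor) is F G Ab Bb C Db E; G is degree 2, and the triad built there (G-Bb-Db) is diminished, so it is ii°.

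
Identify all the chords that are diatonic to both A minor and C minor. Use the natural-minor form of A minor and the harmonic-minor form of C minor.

Triads in A minor (natural minor): Am (i), Bdim (ii°), C (III), Dm (iv), Em (v), F (VI), G (VII).
Triads in C minor (harmonic minor): Cm (i), Ddim (ii°), E♭aug (III+), Fm (iv), G (V), A♭ (VI), Bdim (vii°).
Shared triads with their functions: Bdim (ii° in A minor, vii° in C minor); G (VII in A minor, V in C minor).

Bdim, G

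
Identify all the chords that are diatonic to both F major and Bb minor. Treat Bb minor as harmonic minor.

Triads in F major: F (I), Gm (ii), Am (iii), Bb (IV), C (V), Dm (vi), Edim (vii°).
Triads in Bb minor (harmonic minor): Bbm (i), Cdim (ii°), Dbaug (III+), Ebm (iv), F (V), Gb (VI), Adim (vii°).
Shared triads with their functions: F (I in F major, V in Bb minor).

F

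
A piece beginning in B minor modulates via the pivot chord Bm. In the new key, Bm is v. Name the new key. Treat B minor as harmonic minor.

The numeral v denotes a minor triad on scale degree 5. With B on degree 5, the tonic of the new key is E.
Degree 5 carries a minor triad in natural-minor keys, so the destination is E minor.
Check: the diatonic triads of E minor (natural minor) are Em (i), F#dim (ii°), G (III), Am (iv), Bm (v), C (VI), D (VII) — Bm is indeed v.

E minor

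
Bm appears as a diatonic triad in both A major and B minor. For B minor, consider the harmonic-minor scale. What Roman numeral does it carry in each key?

The scale of A major is A B C# D E F# G#; B is degree 2, and the triad built there (B-D-F#) is minor, so it is ii.
The scale of B minor (harmonic minor) is B C# D E F# G A#; B is degree 1, and the triad built there (B-D-F#) is minor, so it is i.

ii in A major; i in B minor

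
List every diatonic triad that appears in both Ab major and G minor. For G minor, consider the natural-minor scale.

Triads in Ab major: Ab major (I), Bb minor (ii), C minor (iii), Db major (IV), Eb major (V), F minor (vi), G diminished (vii°).
Triads in G minor (natural minor): G minor (i), A diminished (ii°), Bb major (III), C minor (iv), D minor (v), Eb major (VI), F major (VII).
Shared triads with their functions: C minor (iii in Ab major, iv in G minor); Eb major (V in Ab major, VI in G minor).

Cm, Eb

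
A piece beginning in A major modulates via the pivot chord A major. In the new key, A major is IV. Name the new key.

The numeral IV denotes a major triad on scale degree 4. With A on degree 4, the tonic of the new key is E.
Degree 4 carries a major triad in major keys, so the destination is E major.
Check: the diatonic triads of E major are E (I), F#m (ii), G#m (iii), A (IV), B (V), C#m (vi), D#dim (vii°) — A major is indeed IV.

E major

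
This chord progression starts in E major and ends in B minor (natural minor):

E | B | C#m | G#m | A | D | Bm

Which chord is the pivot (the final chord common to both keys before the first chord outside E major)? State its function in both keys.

A — IV in E major, VII in B minor

Chords diatonic to E major: E, F#m, G#m, A, B, C#m, D#dim.
Reading the progression, the first chord not in that set is D, so the modulation leaves E major there.
The chord immediately before D is A, which is diatonic to both keys: IV in E major and VII in B minor.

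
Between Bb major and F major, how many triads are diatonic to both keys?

4

Diatonic triads of Bb major: Bb (I), Cm (ii), Dm (iii), Eb (IV), F (V), Gm (vi), Adim (vii°).
Diatonic triads of F major: F (I), Gm (ii), Am (iii), Bb (IV), C (V), Dm (vi), Edim (vii°).
Matching root and quality in both lists: Bb, Dm, F, Gm.
That gives 4 common triads.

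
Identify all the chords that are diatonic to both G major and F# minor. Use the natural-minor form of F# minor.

Triads in G major: G (I), Am (ii), Bm (iii), C (IV), D (V), Em (vi), F#dim (vii°).
Triads in F# minor (natural minor): F#m (i), G#dim (ii°), A (III), Bm (iv), C#m (v), D (VI), E (VII).
Shared triads with their functions: Bm (iii in G major, iv in F# minor); D (V in G major, VI in F# minor).

Bm, D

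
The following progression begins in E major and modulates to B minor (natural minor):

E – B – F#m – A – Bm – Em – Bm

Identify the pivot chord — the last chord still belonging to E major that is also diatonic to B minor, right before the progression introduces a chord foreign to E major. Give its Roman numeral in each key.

Chords diatonic to E major: E, F#m, G#m, A, B, C#m, D#dim.
Reading the progression, the first chord not in that set is Bm, so the modulation leaves E major there.
The chord immediately before Bm is A, which is diatonic to both keys: IV in E major and VII in B minor.

A — IV in E major, VII in B minor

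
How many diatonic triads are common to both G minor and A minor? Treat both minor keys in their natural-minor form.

Diatonic triads of G minor (natural minor): Gm (i), Adim (ii°), Bb (III), Cm (iv), Dm (v), Eb (VI), F (VII).
Diatonic triads of A minor (natural minor): Am (i), Bdim (ii°), C (III), Dm (iv), Em (v), F (VI), G (VII).
Matching root and quality in both lists: Dm, F.
That gives 2 common triads.

2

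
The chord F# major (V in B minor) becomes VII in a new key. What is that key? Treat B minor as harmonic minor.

The numeral VII denotes a major triad on scale degree 7. With F# on degree 7, the tonic of the new key is G#.
Degree 7 carries a major triad in natural-minor keys, so the destination is G# minor.
Check: the diatonic triads of G# minor (natural minor) are G#m (i), A#dim (ii°), B (III), C#m (iv), D#m (v), E (VI), F# (VII) — F# major is indeed VII.

G# minor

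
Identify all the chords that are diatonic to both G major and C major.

Triads in G major: G (I), Am (ii), Bm (iii), C (IV), D (V), Em (vi), F♯dim (vii°).
Triads in C major: C (I), Dm (ii), Em (iii), F (IV), G (V), Am (vi), Bdim (vii°).
Shared triads with their functions: G (I in G major, V in C major); Am (ii in G major, vi in C major); C (IV in G major, I in C major); Em (vi in G major, iii in C major).

G, Am, C, Em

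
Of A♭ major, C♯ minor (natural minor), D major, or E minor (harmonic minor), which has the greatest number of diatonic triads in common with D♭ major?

A♭ major

Triads of D♭ major: D♭ major (I), E♭ minor (ii), F minor (iii), G♭ major (IV), A♭ major (V), B♭ minor (vi), C diminished (vii°).
A♭ major shares 4: D♭, Fm, A♭, B♭m.
C♯ minor (natural minor) shares 0: none.
D major shares 0: none.
E minor (harmonic minor) shares 0: none.
The most common triads (4) are shared with A♭ major.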